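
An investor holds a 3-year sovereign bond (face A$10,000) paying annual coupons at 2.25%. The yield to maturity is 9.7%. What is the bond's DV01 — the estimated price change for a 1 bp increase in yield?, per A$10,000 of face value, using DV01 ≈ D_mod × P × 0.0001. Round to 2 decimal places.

Periodic yield y = 0.097.
  t   CF        PV=CF/(1+0.097)^t    t·PV
  1       225.00       205.1048       205.1048
  2       225.00       186.9689       373.9377
  3    10,225.00     7,745.3926    23,236.1777
  Σ                  8,137.4662    23,815.2202
P = 8,137.4662; D_Mac = 2.92661 yrs; D_mod = 2.66783 yrs.
DV01 ≈ 2.66783 × 8,137.4662 × 0.0001 = 2.170941.

A$2.17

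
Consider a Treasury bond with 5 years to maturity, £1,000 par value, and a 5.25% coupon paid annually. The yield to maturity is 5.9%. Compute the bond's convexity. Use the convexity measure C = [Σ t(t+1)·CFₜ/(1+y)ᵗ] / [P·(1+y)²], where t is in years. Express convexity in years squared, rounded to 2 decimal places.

With y = 0.059:
  t   CF        PV=CF/(1+0.059)^t    t·PV        t(t+1)·PV
  1        52.50        49.5751        49.5751          99.1501
  2        52.50        46.8131        93.6262         280.8786
  3        52.50        44.2050       132.6150         530.4600
  4        52.50        41.7422       166.9688         834.8442
  5     1,052.50       790.2096     3,951.0480      23,706.2881
  Σ                    972.5450     4,393.8331      25,451.6211
P = 972.5450.
Convexity = Σ t(t+1)·PV / [P·(1+y)²] = 25,451.6211 / (972.5450 × 1.121481) = 23.33532.

23.34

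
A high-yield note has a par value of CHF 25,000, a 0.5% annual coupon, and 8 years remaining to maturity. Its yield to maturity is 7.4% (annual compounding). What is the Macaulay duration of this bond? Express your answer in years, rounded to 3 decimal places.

7.808 years

Periodic yield y = 0.074. Discount each cash flow and weight by its year:
  t   CF        PV=CF/(1+0.074)^t    t·PV
  1       125.00       116.3873       116.3873
  2       125.00       108.3681       216.7362
  3       125.00       100.9014       302.7042
  4       125.00        93.9492       375.7966
  5       125.00        87.4759       437.3797
  6       125.00        81.4487       488.6924
  7       125.00        75.8368       530.8577
  8    25,125.00    14,192.9221   113,543.3769
  Σ                 14,857.2896   116,011.9310
Price P = Σ PV = 14,857.2896.
Macaulay duration = Σ(t·PV) / P = 116,011.9310 / 14,857.2896 = 7.80842 years.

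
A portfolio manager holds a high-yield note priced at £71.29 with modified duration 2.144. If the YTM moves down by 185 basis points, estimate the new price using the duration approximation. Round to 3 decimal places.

£74.118

Duration approximation: ΔP/P ≈ -D_mod · Δy = -2.144 × (-0.0185) = +0.039664.
New price ≈ 71.29 × (1 + 0.039664) = 74.11764656.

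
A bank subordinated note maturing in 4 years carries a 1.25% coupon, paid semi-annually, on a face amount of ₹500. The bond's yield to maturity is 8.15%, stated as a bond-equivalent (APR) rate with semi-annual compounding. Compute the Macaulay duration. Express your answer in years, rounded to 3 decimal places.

3.899 years

Periodic yield y = 0.04075. Discount each cash flow and weight by its period:
  t   CF        PV=CF/(1+0.04075)^t    t·PV
  1        3.125         3.0026         3.0026
  2        3.125         2.8851         5.7702
  3        3.125         2.7721         8.3163
  4        3.125         2.6636        10.6543
  5        3.125         2.5593        12.7964
  6        3.125         2.4591        14.7544
  7        3.125         2.3628        16.5395
  8      503.125       365.5144     2,924.1155
  Σ                    384.2190     2,995.9493
Price P = Σ PV = 384.2190.
Macaulay duration = Σ(t·PV) / P = 2,995.9493 / 384.2190 = 7.79750 half-year periods.
In years: 7.79750 / 2 = 3.89875 years.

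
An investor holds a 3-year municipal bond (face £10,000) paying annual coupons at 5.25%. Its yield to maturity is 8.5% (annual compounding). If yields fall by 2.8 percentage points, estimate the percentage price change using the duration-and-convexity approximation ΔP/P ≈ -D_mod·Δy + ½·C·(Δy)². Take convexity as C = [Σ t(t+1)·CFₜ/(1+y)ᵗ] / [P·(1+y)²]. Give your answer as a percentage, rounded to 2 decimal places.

With y = 0.085:
  t   CF        PV=CF/(1+0.085)^t    t·PV        t(t+1)·PV
  1       525.00       483.8710       483.8710         967.7419
  2       525.00       445.9640       891.9281       2,675.7842
  3    10,525.00     8,240.1077    24,720.3232      98,881.2928
  Σ                  9,169.9427    26,096.1222     102,524.8189
P = 9,169.9427; D_Mac = 2.84583 yrs; D_mod = 2.62289 yrs; C = 9.49736.
Duration effect: -2.62289 × (-0.028) = +0.073441
Convexity effect: 0.5 × 9.49736 × (-0.028)² = +0.0037230
ΔP/P ≈ +0.073441 + 0.0037230 = +0.077164 = +7.7164%.

+7.72%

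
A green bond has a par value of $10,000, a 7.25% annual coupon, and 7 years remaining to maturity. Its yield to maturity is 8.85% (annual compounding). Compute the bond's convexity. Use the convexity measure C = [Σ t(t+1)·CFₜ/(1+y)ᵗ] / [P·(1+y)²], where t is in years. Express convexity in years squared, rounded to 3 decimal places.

With y = 0.0885:
  t   CF        PV=CF/(1+0.0885)^t    t·PV        t(t+1)·PV
  1       725.00       666.0542       666.0542       1,332.1084
  2       725.00       611.9010     1,223.8019       3,671.4058
  3       725.00       562.1506     1,686.4519       6,745.8076
  4       725.00       516.4452     2,065.7809      10,328.9047
  5       725.00       474.4559     2,372.2794      14,233.6766
  6       725.00       435.8805     2,615.2828      18,306.9796
  7    10,725.00     5,923.7711    41,466.3976     331,731.1805
  Σ                  9,190.6585    52,096.0488     386,350.0632
P = 9,190.6585.
Convexity = Σ t(t+1)·PV / [P·(1+y)²] = 386,350.0632 / (9,190.6585 × 1.184832) = 35.47950.

35.480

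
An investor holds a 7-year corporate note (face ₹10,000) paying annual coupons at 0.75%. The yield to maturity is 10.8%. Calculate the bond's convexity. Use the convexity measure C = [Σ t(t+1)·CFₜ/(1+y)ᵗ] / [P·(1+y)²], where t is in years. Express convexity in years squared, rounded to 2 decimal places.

43.64

With y = 0.108:
  t   CF        PV=CF/(1+0.108)^t    t·PV        t(t+1)·PV
  1        75.00        67.6895        67.6895         135.3791
  2        75.00        61.0916       122.1833         366.5498
  3        75.00        55.1369       165.4106         661.6422
  4        75.00        49.7625       199.0500         995.2501
  5        75.00        44.9120       224.5600       1,347.3602
  6        75.00        40.5343       243.2058       1,702.4407
  7    10,075.00     4,914.3573    34,400.5014     275,204.0109
  Σ                  5,233.4842    35,422.6006     280,412.6329
P = 5,233.4842.
Convexity = Σ t(t+1)·PV / [P·(1+y)²] = 280,412.6329 / (5,233.4842 × 1.227664) = 43.64426.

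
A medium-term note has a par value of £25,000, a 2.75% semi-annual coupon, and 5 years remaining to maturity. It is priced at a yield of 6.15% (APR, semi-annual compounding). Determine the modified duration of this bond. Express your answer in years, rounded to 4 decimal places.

Periodic yield y = 0.03075. First find Macaulay duration:
  t   CF        PV=CF/(1+0.03075)^t    t·PV
  1       343.75       333.4950       333.4950
  2       343.75       323.5460       647.0920
  3       343.75       313.8938       941.6813
  4       343.75       304.5295     1,218.1179
  5       343.75       295.4446     1,477.2228
  6       343.75       286.6307     1,719.7840
  7       343.75       278.0797     1,946.5580
  8       343.75       269.7839     2,158.2709
  9       343.75       261.7355     2,355.6194
  10   25,343.75    18,721.3620   187,213.6201
  Σ                 21,388.5005   200,011.4612
P = 21,388.5005; Macaulay duration = 200,011.4612 / 21,388.5005 = 9.35135 half-year periods = 4.67568 years.
Modified duration = D_Mac / (1 + y) = 4.67568 / 1.03075 = 4.53619 years.

4.5362 years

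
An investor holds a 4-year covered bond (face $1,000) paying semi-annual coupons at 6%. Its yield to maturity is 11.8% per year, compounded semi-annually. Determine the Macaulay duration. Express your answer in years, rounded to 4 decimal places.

3.5662 years

Periodic yield y = 0.059. Discount each cash flow and weight by its period:
  t   CF        PV=CF/(1+0.059)^t    t·PV
  1        30.00        28.3286        28.3286
  2        30.00        26.7503        53.5007
  3        30.00        25.2600        75.7800
  4        30.00        23.8527        95.4108
  5        30.00        22.5238       112.6189
  6        30.00        21.2689       127.6135
  7        30.00        20.0840       140.5878
  8     1,030.00       651.1328     5,209.0621
  Σ                    819.2011     5,842.9024
Price P = Σ PV = 819.2011.
Macaulay duration = Σ(t·PV) / P = 5,842.9024 / 819.2011 = 7.13244 half-year periods.
In years: 7.13244 / 2 = 3.56622 years.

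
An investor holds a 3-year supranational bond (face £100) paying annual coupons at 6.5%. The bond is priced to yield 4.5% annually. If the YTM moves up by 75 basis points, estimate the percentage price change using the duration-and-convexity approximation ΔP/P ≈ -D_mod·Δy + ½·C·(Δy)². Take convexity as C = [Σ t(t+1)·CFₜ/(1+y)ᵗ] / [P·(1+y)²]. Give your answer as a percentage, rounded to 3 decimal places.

With y = 0.045:
  t   CF        PV=CF/(1+0.045)^t    t·PV        t(t+1)·PV
  1         6.50         6.2201         6.2201          12.4402
  2         6.50         5.9522        11.9045          35.7135
  3       106.50        93.3256       279.9768       1,119.9071
  Σ                    105.4979       298.1014       1,168.0607
P = 105.4979; D_Mac = 2.82566 yrs; D_mod = 2.70398 yrs; C = 10.13885.
Duration effect: -2.70398 × (+0.0075) = -0.020280
Convexity effect: 0.5 × 10.13885 × (0.0075)² = +0.0002852
ΔP/P ≈ -0.020280 + 0.0002852 = -0.019995 = -1.9995%.

-1.999%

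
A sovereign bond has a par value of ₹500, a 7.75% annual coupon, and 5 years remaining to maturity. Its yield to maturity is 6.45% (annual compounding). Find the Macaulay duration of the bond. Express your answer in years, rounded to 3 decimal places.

Periodic yield y = 0.0645. Discount each cash flow and weight by its year:
  t   CF        PV=CF/(1+0.0645)^t    t·PV
  1        38.75        36.4021        36.4021
  2        38.75        34.1964        68.3928
  3        38.75        32.1244        96.3731
  4        38.75        30.1779       120.7116
  5       538.75       394.1477     1,970.7383
  Σ                    527.0484     2,292.6179
Price P = Σ PV = 527.0484.
Macaulay duration = Σ(t·PV) / P = 2,292.6179 / 527.0484 = 4.34992 years.

4.350 years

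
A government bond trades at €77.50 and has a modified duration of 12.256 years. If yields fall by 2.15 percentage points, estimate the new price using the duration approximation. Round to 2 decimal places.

Duration approximation: ΔP/P ≈ -D_mod · Δy = -12.256 × (-0.0215) = +0.263504.
New price ≈ 77.50 × (1 + 0.263504) = 97.92156.

€97.92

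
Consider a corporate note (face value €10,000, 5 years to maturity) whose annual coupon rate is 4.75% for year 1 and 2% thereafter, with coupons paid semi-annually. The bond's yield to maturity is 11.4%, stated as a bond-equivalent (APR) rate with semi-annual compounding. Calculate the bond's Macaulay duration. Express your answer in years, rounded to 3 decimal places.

4.566 years

Periodic yield y = 0.057. Discount each cash flow and weight by its period:
  t   CF        PV=CF/(1+0.057)^t    t·PV
  1       237.50       224.6925       224.6925
  2       237.50       212.5757       425.1514
  3       100.00        84.6789       254.0366
  4       100.00        80.1125       320.4498
  5       100.00        75.7923       378.9615
  6       100.00        71.7051       430.2306
  7       100.00        67.8383       474.8682
  8       100.00        64.1801       513.4405
  9       100.00        60.7191       546.4716
  10   10,100.00     5,801.9169    58,019.1685
  Σ                  6,744.2113    61,587.4714
Price P = Σ PV = 6,744.2113.
Macaulay duration = Σ(t·PV) / P = 61,587.4714 / 6,744.2113 = 9.13190 half-year periods.
In years: 9.13190 / 2 = 4.56595 years.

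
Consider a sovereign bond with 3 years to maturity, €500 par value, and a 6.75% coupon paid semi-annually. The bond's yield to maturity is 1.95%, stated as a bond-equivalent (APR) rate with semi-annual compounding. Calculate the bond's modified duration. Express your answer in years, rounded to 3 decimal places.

2.756 years

Periodic yield y = 0.00975. First find Macaulay duration:
  t   CF        PV=CF/(1+0.00975)^t    t·PV
  1       16.875        16.7121        16.7121
  2       16.875        16.5507        33.1014
  3       16.875        16.3909        49.1726
  4       16.875        16.2326        64.9304
  5       16.875        16.0759        80.3793
  6      516.875       487.6434     2,925.8604
  Σ                    569.6055     3,170.1563
P = 569.6055; Macaulay duration = 3,170.1563 / 569.6055 = 5.56553 half-year periods = 2.78276 years.
Modified duration = D_Mac / (1 + y) = 2.78276 / 1.00975 = 2.75589 years.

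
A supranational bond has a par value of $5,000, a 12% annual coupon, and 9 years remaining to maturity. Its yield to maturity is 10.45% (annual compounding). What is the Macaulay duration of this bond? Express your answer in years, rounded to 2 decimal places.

Periodic yield y = 0.1045. Discount each cash flow and weight by its year:
  t   CF        PV=CF/(1+0.1045)^t    t·PV
  1       600.00       543.2322       543.2322
  2       600.00       491.8354       983.6709
  3       600.00       445.3014     1,335.9043
  4       600.00       403.1701     1,612.6806
  5       600.00       365.0250     1,825.1252
  6       600.00       330.4889     1,982.9336
  7       600.00       299.2204     2,094.5428
  8       600.00       270.9103     2,167.2823
  9     5,600.00     2,289.2675    20,603.4076
  Σ                  5,438.4514    33,148.7795
Price P = Σ PV = 5,438.4514.
Macaulay duration = Σ(t·PV) / P = 33,148.7795 / 5,438.4514 = 6.09526 years.

6.10 years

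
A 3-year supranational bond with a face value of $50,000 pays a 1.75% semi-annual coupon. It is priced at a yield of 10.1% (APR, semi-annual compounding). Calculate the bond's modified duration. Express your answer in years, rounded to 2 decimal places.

Periodic yield y = 0.0505. First find Macaulay duration:
  t   CF        PV=CF/(1+0.0505)^t    t·PV
  1       437.50       416.4683       416.4683
  2       437.50       396.4477       792.8955
  3       437.50       377.3896     1,132.1687
  4       437.50       359.2476     1,436.9903
  5       437.50       341.9777     1,709.8884
  6    50,437.50    37,529.8831   225,179.2986
  Σ                 39,421.4140   230,667.7098
P = 39,421.4140; Macaulay duration = 230,667.7098 / 39,421.4140 = 5.85133 half-year periods = 2.92567 years.
Modified duration = D_Mac / (1 + y) = 2.92567 / 1.0505 = 2.78502 years.

2.79 years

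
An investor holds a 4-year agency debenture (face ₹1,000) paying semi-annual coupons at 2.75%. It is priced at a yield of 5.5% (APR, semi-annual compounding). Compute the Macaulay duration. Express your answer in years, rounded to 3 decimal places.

Periodic yield y = 0.0275. Discount each cash flow and weight by its period:
  t   CF        PV=CF/(1+0.0275)^t    t·PV
  1        13.75        13.3820        13.3820
  2        13.75        13.0238        26.0477
  3        13.75        12.6753        38.0258
  4        13.75        12.3360        49.3441
  5        13.75        12.0059        60.0293
  6        13.75        11.6845        70.1073
  7        13.75        11.3718        79.6027
  8     1,013.75       815.9738     6,527.7905
  Σ                    902.4532     6,864.3294
Price P = Σ PV = 902.4532.
Macaulay duration = Σ(t·PV) / P = 6,864.3294 / 902.4532 = 7.60630 half-year periods.
In years: 7.60630 / 2 = 3.80315 years.

3.803 years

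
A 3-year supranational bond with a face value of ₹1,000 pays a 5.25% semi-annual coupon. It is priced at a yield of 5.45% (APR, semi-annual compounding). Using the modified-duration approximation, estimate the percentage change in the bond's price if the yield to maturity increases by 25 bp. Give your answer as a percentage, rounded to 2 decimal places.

-0.68%

Periodic yield y = 0.02725. Modified duration first:
  t   CF        PV=CF/(1+0.02725)^t    t·PV
  1        26.25        25.5537        25.5537
  2        26.25        24.8758        49.7516
  3        26.25        24.2159        72.6477
  4        26.25        23.5735        94.2941
  5        26.25        22.9482       114.7410
  6     1,026.25       873.3660     5,240.1959
  Σ                    994.5331     5,597.1840
P = 994.5331; D_Mac = 5.62795 half-year periods = 2.81398 yrs; D_mod = 2.81398/(1+0.02725) = 2.73933 yrs.
ΔP/P ≈ -D_mod · Δy = -2.73933 × (+0.0025) = -0.006848 = -0.6848%.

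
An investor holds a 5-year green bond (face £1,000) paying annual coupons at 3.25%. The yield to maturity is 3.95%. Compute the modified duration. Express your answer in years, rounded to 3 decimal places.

Periodic yield y = 0.0395. First find Macaulay duration:
  t   CF        PV=CF/(1+0.0395)^t    t·PV
  1        32.50        31.2650        31.2650
  2        32.50        30.0770        60.1540
  3        32.50        28.9341        86.8023
  4        32.50        27.8346       111.3385
  5     1,032.50       850.6827     4,253.4134
  Σ                    968.7934     4,542.9732
P = 968.7934; Macaulay duration = 4,542.9732 / 968.7934 = 4.68931 years.
Modified duration = D_Mac / (1 + y) = 4.68931 / 1.0395 = 4.51112 years.

4.511 years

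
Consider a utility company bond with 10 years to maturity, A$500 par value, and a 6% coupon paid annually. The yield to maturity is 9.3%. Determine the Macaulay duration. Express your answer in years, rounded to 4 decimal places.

Periodic yield y = 0.093. Discount each cash flow and weight by its year:
  t   CF        PV=CF/(1+0.093)^t    t·PV
  1        30.00        27.4474        27.4474
  2        30.00        25.1120        50.2240
  3        30.00        22.9753        68.9258
  4        30.00        21.0204        84.0815
  5        30.00        19.2318        96.1591
  6        30.00        17.5954       105.5727
  7        30.00        16.0983       112.6881
  8        30.00        14.7285       117.8284
  9        30.00        13.4753       121.2781
  10      530.00       217.8082     2,178.0821
  Σ                    395.4927     2,962.2872
Price P = Σ PV = 395.4927.
Macaulay duration = Σ(t·PV) / P = 2,962.2872 / 395.4927 = 7.49012 years.

7.4901 years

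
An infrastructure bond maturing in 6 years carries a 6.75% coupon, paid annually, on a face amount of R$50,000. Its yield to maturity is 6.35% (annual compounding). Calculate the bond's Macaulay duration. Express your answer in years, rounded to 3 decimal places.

5.137 years

Periodic yield y = 0.0635. Discount each cash flow and weight by its year:
  t   CF        PV=CF/(1+0.0635)^t    t·PV
  1     3,375.00     3,173.4838     3,173.4838
  2     3,375.00     2,983.9998     5,967.9996
  3     3,375.00     2,805.8296     8,417.4888
  4     3,375.00     2,638.2977    10,553.1908
  5     3,375.00     2,480.7689    12,403.8444
  6    53,375.00    36,890.3625   221,342.1749
  Σ                 50,972.7423   261,858.1824
Price P = Σ PV = 50,972.7423.
Macaulay duration = Σ(t·PV) / P = 261,858.1824 / 50,972.7423 = 5.13722 years.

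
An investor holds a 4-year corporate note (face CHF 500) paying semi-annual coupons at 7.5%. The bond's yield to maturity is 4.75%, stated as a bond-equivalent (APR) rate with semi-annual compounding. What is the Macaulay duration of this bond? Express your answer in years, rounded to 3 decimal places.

Periodic yield y = 0.02375. Discount each cash flow and weight by its period:
  t   CF        PV=CF/(1+0.02375)^t    t·PV
  1        18.75        18.3150        18.3150
  2        18.75        17.8901        35.7803
  3        18.75        17.4751        52.4253
  4        18.75        17.0697        68.2788
  5        18.75        16.6737        83.3684
  6        18.75        16.2869        97.7213
  7        18.75        15.9090       111.3633
  8       518.75       429.9390     3,439.5116
  Σ                    549.5585     3,906.7639
Price P = Σ PV = 549.5585.
Macaulay duration = Σ(t·PV) / P = 3,906.7639 / 549.5585 = 7.10891 half-year periods.
In years: 7.10891 / 2 = 3.55446 years.

3.554 years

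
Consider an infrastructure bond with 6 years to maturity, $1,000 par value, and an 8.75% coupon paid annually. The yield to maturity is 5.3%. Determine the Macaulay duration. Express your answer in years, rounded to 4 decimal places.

Periodic yield y = 0.053. Discount each cash flow and weight by its year:
  t   CF        PV=CF/(1+0.053)^t    t·PV
  1        87.50        83.0959        83.0959
  2        87.50        78.9135       157.8270
  3        87.50        74.9416       224.8248
  4        87.50        71.1696       284.6784
  5        87.50        67.5875       337.9374
  6     1,087.50       797.7357     4,786.4143
  Σ                  1,173.4438     5,874.7778
Price P = Σ PV = 1,173.4438.
Macaulay duration = Σ(t·PV) / P = 5,874.7778 / 1,173.4438 = 5.00644 years.

5.0064 years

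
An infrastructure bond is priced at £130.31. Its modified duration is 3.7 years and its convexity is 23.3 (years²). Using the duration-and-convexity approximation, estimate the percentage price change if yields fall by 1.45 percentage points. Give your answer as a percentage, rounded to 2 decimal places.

+5.61%

Duration effect: -D_mod·Δy = -3.7 × (-0.0145) = +0.053650
Convexity effect: ½·C·(Δy)² = 0.5 × 23.3 × (-0.0145)² = +0.0024494125
ΔP/P ≈ +0.053650 + 0.0024494125 = +0.0560994125
= +5.60994125%.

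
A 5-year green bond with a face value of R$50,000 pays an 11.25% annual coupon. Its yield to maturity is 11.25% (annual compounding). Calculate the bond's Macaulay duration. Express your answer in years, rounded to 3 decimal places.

4.086 years

Periodic yield y = 0.1125. Discount each cash flow and weight by its year:
  t   CF        PV=CF/(1+0.1125)^t    t·PV
  1     5,625.00     5,056.1798     5,056.1798
  2     5,625.00     4,544.8807     9,089.7614
  3     5,625.00     4,085.2860    12,255.8581
  4     5,625.00     3,672.1672    14,688.6688
  5    55,625.00    32,641.4863   163,207.4315
  Σ                 50,000.0000   204,297.8996
Price P = Σ PV = 50,000.0000.
Macaulay duration = Σ(t·PV) / P = 204,297.8996 / 50,000.0000 = 4.08596 years.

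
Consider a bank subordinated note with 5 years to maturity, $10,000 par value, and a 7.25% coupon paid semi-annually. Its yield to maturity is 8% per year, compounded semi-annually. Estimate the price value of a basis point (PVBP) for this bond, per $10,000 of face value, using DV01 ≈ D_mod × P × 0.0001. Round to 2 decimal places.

$3.98

Periodic yield y = 0.04.
  t   CF        PV=CF/(1+0.04)^t    t·PV
  1       362.50       348.5577       348.5577
  2       362.50       335.1516       670.3033
  3       362.50       322.2612       966.7835
  4       362.50       309.8665     1,239.4661
  5       362.50       297.9486     1,489.7429
  6       362.50       286.4890     1,718.9341
  7       362.50       275.4702     1,928.2915
  8       362.50       264.8752     2,119.0016
  9       362.50       254.6877     2,292.1892
  10   10,362.50     7,000.5337    70,005.3370
  Σ                  9,695.8414    82,778.6068
P = 9,695.8414; D_Mac = 8.53754 half-year periods = 4.26877 yrs; D_mod = 4.10459 yrs.
DV01 ≈ 4.10459 × 9,695.8414 × 0.0001 = 3.979741.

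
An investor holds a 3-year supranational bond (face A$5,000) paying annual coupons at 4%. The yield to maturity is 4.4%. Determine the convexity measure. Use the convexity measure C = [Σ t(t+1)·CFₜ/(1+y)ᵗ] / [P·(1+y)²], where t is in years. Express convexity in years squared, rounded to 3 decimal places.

With y = 0.044:
  t   CF        PV=CF/(1+0.044)^t    t·PV        t(t+1)·PV
  1       200.00       191.5709       191.5709         383.1418
  2       200.00       183.4970       366.9940       1,100.9821
  3     5,200.00     4,569.8490    13,709.5469      54,838.1877
  Σ                  4,944.9169    14,268.1118      56,322.3115
P = 4,944.9169.
Convexity = Σ t(t+1)·PV / [P·(1+y)²] = 56,322.3115 / (4,944.9169 × 1.089936) = 10.45010.

10.450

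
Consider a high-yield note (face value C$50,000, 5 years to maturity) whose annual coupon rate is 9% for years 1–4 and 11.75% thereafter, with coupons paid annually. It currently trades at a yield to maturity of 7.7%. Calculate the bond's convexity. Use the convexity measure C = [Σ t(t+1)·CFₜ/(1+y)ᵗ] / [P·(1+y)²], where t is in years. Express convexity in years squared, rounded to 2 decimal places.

With y = 0.077:
  t   CF        PV=CF/(1+0.077)^t    t·PV        t(t+1)·PV
  1     4,500.00     4,178.2730     4,178.2730       8,356.5460
  2     4,500.00     3,879.5478     7,759.0956      23,277.2868
  3     4,500.00     3,602.1799    10,806.5398      43,226.1593
  4     4,500.00     3,344.6425    13,378.5699      66,892.8495
  5    55,875.00    38,560.1771   192,800.8854   1,156,805.3124
  Σ                 53,564.8203   228,923.3637   1,298,558.1540
P = 53,564.8203.
Convexity = Σ t(t+1)·PV / [P·(1+y)²] = 1,298,558.1540 / (53,564.8203 × 1.159929) = 20.90020.

20.90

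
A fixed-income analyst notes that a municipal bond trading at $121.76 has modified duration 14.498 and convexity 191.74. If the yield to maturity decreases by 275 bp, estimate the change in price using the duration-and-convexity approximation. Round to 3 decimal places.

+$57.373

Duration effect: -D_mod·Δy = -14.498 × (-0.0275) = +0.398695
Convexity effect: ½·C·(Δy)² = 0.5 × 191.74 × (-0.0275)² = +0.0725016875
ΔP/P ≈ +0.398695 + 0.0725016875 = +0.4711966875
ΔP ≈ 121.76 × (+0.4711966875) = +57.37290867.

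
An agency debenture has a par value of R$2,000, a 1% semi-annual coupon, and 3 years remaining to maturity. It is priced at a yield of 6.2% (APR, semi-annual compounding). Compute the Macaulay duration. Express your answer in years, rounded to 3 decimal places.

Periodic yield y = 0.031. Discount each cash flow and weight by its period:
  t   CF        PV=CF/(1+0.031)^t    t·PV
  1        10.00         9.6993         9.6993
  2        10.00         9.4077        18.8154
  3        10.00         9.1248        27.3744
  4        10.00         8.8504        35.4018
  5        10.00         8.5843        42.9217
  6     2,010.00     1,673.5707    10,041.4242
  Σ                  1,719.2373    10,175.6368
Price P = Σ PV = 1,719.2373.
Macaulay duration = Σ(t·PV) / P = 10,175.6368 / 1,719.2373 = 5.91869 half-year periods.
In years: 5.91869 / 2 = 2.95935 years.

2.959 years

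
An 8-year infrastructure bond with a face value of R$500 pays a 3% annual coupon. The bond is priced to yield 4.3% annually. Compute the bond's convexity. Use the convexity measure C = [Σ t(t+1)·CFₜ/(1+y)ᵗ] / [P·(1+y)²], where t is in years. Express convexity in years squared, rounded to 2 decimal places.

With y = 0.043:
  t   CF        PV=CF/(1+0.043)^t    t·PV        t(t+1)·PV
  1        15.00        14.3816        14.3816          28.7632
  2        15.00        13.7887        27.5774          82.7321
  3        15.00        13.2202        39.6606         158.6425
  4        15.00        12.6752        50.7007         253.5035
  5        15.00        12.1526        60.7631         364.5784
  6        15.00        11.6516        69.9096         489.3670
  7        15.00        11.1712        78.1986         625.5890
  8       515.00       367.7331     2,941.8651      26,476.7856
  Σ                    456.7742     3,283.0566      28,479.9614
P = 456.7742.
Convexity = Σ t(t+1)·PV / [P·(1+y)²] = 28,479.9614 / (456.7742 × 1.087849) = 57.31512.

57.32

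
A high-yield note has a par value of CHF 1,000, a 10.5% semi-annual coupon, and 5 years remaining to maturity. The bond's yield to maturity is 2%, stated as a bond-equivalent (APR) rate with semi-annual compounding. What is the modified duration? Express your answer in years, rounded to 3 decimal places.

Periodic yield y = 0.01. First find Macaulay duration:
  t   CF        PV=CF/(1+0.01)^t    t·PV
  1        52.50        51.9802        51.9802
  2        52.50        51.4655       102.9311
  3        52.50        50.9560       152.8679
  4        52.50        50.4515       201.8059
  5        52.50        49.9519       249.7597
  6        52.50        49.4574       296.7442
  7        52.50        48.9677       342.7739
  8        52.50        48.4829       387.8630
  9        52.50        48.0028       432.0256
  10    1,052.50       952.8145     9,528.1452
  Σ                  1,402.5304    11,746.8967
P = 1,402.5304; Macaulay duration = 11,746.8967 / 1,402.5304 = 8.37550 half-year periods = 4.18775 years.
Modified duration = D_Mac / (1 + y) = 4.18775 / 1.01 = 4.14629 years.

4.146 years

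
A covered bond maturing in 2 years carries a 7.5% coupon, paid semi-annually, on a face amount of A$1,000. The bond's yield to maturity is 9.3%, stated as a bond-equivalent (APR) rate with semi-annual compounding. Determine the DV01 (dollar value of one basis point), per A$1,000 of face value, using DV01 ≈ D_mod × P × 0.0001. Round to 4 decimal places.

Periodic yield y = 0.0465.
  t   CF        PV=CF/(1+0.0465)^t    t·PV
  1        37.50        35.8337        35.8337
  2        37.50        34.2415        68.4830
  3        37.50        32.7200        98.1601
  4     1,037.50       865.0300     3,460.1200
  Σ                    967.8253     3,662.5968
P = 967.8253; D_Mac = 3.78436 half-year periods = 1.89218 yrs; D_mod = 1.80810 yrs.
DV01 ≈ 1.80810 × 967.8253 × 0.0001 = 0.174993.

A$0.1750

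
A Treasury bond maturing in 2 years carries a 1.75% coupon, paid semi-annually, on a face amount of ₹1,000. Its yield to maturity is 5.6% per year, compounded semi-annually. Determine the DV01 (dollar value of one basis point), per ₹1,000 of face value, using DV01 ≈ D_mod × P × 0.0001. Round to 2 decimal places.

Periodic yield y = 0.028.
  t   CF        PV=CF/(1+0.028)^t    t·PV
  1         8.75         8.5117         8.5117
  2         8.75         8.2798        16.5597
  3         8.75         8.0543        24.1630
  4     1,008.75       903.2565     3,613.0259
  Σ                    928.1023     3,662.2602
P = 928.1023; D_Mac = 3.94597 half-year periods = 1.97298 yrs; D_mod = 1.91924 yrs.
DV01 ≈ 1.91924 × 928.1023 × 0.0001 = 0.178125.

₹0.18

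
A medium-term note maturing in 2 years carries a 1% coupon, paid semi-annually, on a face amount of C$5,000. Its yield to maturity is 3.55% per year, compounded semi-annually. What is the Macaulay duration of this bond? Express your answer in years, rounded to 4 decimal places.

1.9847 years

Periodic yield y = 0.01775. Discount each cash flow and weight by its period:
  t   CF        PV=CF/(1+0.01775)^t    t·PV
  1        25.00        24.5640        24.5640
  2        25.00        24.1356        48.2712
  3        25.00        23.7146        71.1439
  4     5,025.00     4,683.5118    18,734.0473
  Σ                  4,755.9261    18,878.0264
Price P = Σ PV = 4,755.9261.
Macaulay duration = Σ(t·PV) / P = 18,878.0264 / 4,755.9261 = 3.96937 half-year periods.
In years: 3.96937 / 2 = 1.98468 years.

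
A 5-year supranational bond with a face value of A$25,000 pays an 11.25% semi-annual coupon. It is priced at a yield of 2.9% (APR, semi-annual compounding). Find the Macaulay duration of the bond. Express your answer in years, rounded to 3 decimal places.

4.133 years

Periodic yield y = 0.0145. Discount each cash flow and weight by its period:
  t   CF        PV=CF/(1+0.0145)^t    t·PV
  1     1,406.25     1,386.1508     1,386.1508
  2     1,406.25     1,366.3389     2,732.6778
  3     1,406.25     1,346.8102     4,040.4305
  4     1,406.25     1,327.5605     5,310.2421
  5     1,406.25     1,308.5860     6,542.9301
  6     1,406.25     1,289.8827     7,739.2964
  7     1,406.25     1,271.4467     8,900.1272
  8     1,406.25     1,253.2743    10,026.1942
  9     1,406.25     1,235.3615    11,118.2538
  10   26,406.25    22,865.7903   228,657.9033
  Σ                 34,651.2020   286,454.2062
Price P = Σ PV = 34,651.2020.
Macaulay duration = Σ(t·PV) / P = 286,454.2062 / 34,651.2020 = 8.26679 half-year periods.
In years: 8.26679 / 2 = 4.13339 years.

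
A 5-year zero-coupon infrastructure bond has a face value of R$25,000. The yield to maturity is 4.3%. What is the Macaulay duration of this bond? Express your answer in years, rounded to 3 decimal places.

5.000 years

A zero-coupon bond has a single cash flow at maturity, so its Macaulay duration equals its maturity: 5 years.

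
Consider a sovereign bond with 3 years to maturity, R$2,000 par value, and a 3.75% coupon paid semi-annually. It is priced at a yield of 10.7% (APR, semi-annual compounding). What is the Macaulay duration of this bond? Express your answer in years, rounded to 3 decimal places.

2.849 years

Periodic yield y = 0.0535. Discount each cash flow and weight by its period:
  t   CF        PV=CF/(1+0.0535)^t    t·PV
  1        37.50        35.5956        35.5956
  2        37.50        33.7880        67.5760
  3        37.50        32.0721        96.2164
  4        37.50        30.4434       121.7736
  5        37.50        28.8974       144.4869
  6     2,037.50     1,490.3572     8,942.1434
  Σ                  1,651.1537     9,407.7918
Price P = Σ PV = 1,651.1537.
Macaulay duration = Σ(t·PV) / P = 9,407.7918 / 1,651.1537 = 5.69771 half-year periods.
In years: 5.69771 / 2 = 2.84885 years.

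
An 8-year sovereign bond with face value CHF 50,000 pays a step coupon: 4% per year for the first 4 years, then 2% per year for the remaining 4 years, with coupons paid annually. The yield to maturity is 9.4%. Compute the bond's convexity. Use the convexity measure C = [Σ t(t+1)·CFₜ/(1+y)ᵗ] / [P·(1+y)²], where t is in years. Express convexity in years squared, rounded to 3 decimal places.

With y = 0.094:
  t   CF        PV=CF/(1+0.094)^t    t·PV        t(t+1)·PV
  1     2,000.00     1,828.1536     1,828.1536       3,656.3071
  2     2,000.00     1,671.0727     3,342.1455      10,026.4364
  3     2,000.00     1,527.4888     4,582.4663      18,329.8654
  4     2,000.00     1,396.2420     5,584.9681      27,924.8406
  5     1,000.00       638.1362     3,190.6811      19,144.0864
  6     1,000.00       583.3055     3,499.8330      24,498.8308
  7     1,000.00       533.1860     3,732.3021      29,858.4166
  8    51,000.00    24,856.0206   198,848.1648   1,789,633.4830
  Σ                 33,033.6054   224,608.7144   1,923,072.2662
P = 33,033.6054.
Convexity = Σ t(t+1)·PV / [P·(1+y)²] = 1,923,072.2662 / (33,033.6054 × 1.196836) = 48.64128.

48.641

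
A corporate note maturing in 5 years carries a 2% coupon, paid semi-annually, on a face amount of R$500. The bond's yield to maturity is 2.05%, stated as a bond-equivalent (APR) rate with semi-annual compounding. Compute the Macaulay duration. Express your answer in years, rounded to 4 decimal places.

4.7827 years

Periodic yield y = 0.01025. Discount each cash flow and weight by its period:
  t   CF        PV=CF/(1+0.01025)^t    t·PV
  1         5.00         4.9493         4.9493
  2         5.00         4.8991         9.7981
  3         5.00         4.8493        14.5480
  4         5.00         4.8001        19.2006
  5         5.00         4.7514        23.7572
  6         5.00         4.7032        28.2194
  7         5.00         4.6555        32.5886
  8         5.00         4.6083        36.8663
  9         5.00         4.5615        41.0537
  10      505.00       456.0398     4,560.3984
  Σ                    498.8177     4,771.3797
Price P = Σ PV = 498.8177.
Macaulay duration = Σ(t·PV) / P = 4,771.3797 / 498.8177 = 9.56538 half-year periods.
In years: 9.56538 / 2 = 4.78269 years.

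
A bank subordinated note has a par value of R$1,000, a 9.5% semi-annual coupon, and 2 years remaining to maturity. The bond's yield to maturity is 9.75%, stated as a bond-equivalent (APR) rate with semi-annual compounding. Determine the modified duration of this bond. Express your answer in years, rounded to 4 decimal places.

Periodic yield y = 0.04875. First find Macaulay duration:
  t   CF        PV=CF/(1+0.04875)^t    t·PV
  1        47.50        45.2920        45.2920
  2        47.50        43.1867        86.3733
  3        47.50        41.1792       123.5375
  4     1,047.50       865.8968     3,463.5872
  Σ                    995.5547     3,718.7901
P = 995.5547; Macaulay duration = 3,718.7901 / 995.5547 = 3.73540 half-year periods = 1.86770 years.
Modified duration = D_Mac / (1 + y) = 1.86770 / 1.04875 = 1.78088 years.

1.7809 years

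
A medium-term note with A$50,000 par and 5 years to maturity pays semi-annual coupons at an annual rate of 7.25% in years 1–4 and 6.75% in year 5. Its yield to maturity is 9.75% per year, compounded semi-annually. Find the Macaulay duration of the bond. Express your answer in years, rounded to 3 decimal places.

Periodic yield y = 0.04875. Discount each cash flow and weight by its period:
  t   CF        PV=CF/(1+0.04875)^t    t·PV
  1     1,812.50     1,728.2479     1,728.2479
  2     1,812.50     1,647.9122     3,295.8244
  3     1,812.50     1,571.3108     4,713.9324
  4     1,812.50     1,498.2701     5,993.0805
  5     1,812.50     1,428.6247     7,143.1234
  6     1,812.50     1,362.2166     8,173.2997
  7     1,812.50     1,298.8955     9,092.2682
  8     1,812.50     1,238.5177     9,908.1418
  9     1,687.50     1,099.5020     9,895.5178
  10   51,687.50    32,111.8842   321,118.8416
  Σ                 44,985.3816   381,062.2777
Price P = Σ PV = 44,985.3816.
Macaulay duration = Σ(t·PV) / P = 381,062.2777 / 44,985.3816 = 8.47080 half-year periods.
In years: 8.47080 / 2 = 4.23540 years.

4.235 years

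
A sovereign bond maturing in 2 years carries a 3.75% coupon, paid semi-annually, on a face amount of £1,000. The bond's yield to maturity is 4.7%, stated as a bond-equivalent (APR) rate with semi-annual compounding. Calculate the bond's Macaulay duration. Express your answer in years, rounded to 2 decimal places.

Periodic yield y = 0.0235. Discount each cash flow and weight by its period:
  t   CF        PV=CF/(1+0.0235)^t    t·PV
  1        18.75        18.3195        18.3195
  2        18.75        17.8989        35.7977
  3        18.75        17.4879        52.4637
  4     1,018.75       928.3596     3,713.4384
  Σ                    982.0659     3,820.0193
Price P = Σ PV = 982.0659.
Macaulay duration = Σ(t·PV) / P = 3,820.0193 / 982.0659 = 3.88978 half-year periods.
In years: 3.88978 / 2 = 1.94489 years.

1.94 years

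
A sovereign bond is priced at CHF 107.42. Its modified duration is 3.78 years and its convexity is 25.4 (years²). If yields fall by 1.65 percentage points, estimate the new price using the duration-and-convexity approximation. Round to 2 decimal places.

CHF 114.49

Duration effect: -D_mod·Δy = -3.78 × (-0.0165) = +0.062370
Convexity effect: ½·C·(Δy)² = 0.5 × 25.4 × (-0.0165)² = +0.003457575
ΔP/P ≈ +0.062370 + 0.003457575 = +0.065827575
New price ≈ 107.42 × (1 + 0.065827575) = 114.4911981065.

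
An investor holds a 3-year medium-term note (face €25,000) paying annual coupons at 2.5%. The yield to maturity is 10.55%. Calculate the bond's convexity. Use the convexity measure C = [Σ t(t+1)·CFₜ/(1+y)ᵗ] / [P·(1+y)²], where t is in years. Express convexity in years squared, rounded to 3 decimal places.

With y = 0.1055:
  t   CF        PV=CF/(1+0.1055)^t    t·PV        t(t+1)·PV
  1       625.00       565.3550       565.3550       1,130.7101
  2       625.00       511.4021     1,022.8042       3,068.4127
  3    25,625.00    18,966.5191    56,899.5574     227,598.2295
  Σ                 20,043.2763    58,487.7167     231,797.3523
P = 20,043.2763.
Convexity = Σ t(t+1)·PV / [P·(1+y)²] = 231,797.3523 / (20,043.2763 × 1.222130) = 9.46286.

9.463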